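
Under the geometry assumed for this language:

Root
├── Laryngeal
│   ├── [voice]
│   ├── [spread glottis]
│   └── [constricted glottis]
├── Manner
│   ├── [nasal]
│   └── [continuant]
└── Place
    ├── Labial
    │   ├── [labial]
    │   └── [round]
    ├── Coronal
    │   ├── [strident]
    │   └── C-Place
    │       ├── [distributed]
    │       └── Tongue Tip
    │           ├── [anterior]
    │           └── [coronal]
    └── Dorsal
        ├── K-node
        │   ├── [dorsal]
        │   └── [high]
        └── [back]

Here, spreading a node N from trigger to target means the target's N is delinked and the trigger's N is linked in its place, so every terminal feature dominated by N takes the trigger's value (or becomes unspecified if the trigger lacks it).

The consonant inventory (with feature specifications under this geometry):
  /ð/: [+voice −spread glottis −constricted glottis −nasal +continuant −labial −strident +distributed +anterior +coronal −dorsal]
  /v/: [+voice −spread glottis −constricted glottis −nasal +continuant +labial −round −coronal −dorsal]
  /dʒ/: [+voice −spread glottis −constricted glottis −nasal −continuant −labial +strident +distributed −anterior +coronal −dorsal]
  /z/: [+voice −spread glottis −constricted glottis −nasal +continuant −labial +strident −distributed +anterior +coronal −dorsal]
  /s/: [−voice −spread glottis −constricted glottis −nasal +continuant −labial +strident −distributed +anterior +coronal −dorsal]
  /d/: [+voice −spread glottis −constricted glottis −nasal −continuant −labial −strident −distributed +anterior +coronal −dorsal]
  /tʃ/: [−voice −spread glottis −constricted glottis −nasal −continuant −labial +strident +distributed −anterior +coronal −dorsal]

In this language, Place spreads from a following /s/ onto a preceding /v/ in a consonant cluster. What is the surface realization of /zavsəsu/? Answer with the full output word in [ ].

[zazsəsu]

The Place node dominates the terminals [labial], [round], [strident], [distributed], [anterior], [coronal], [dorsal], [high], [back].
After delinking /v/'s Place and linking /s/'s, the affected terminals become [−labial], [+strident], [−distributed], [+anterior], [+coronal], [−dorsal]; [voice], [spread glottis], [constricted glottis], … (outside Place) are retained from /v/.
This feature bundle is that of [z], so /zavsəsu/ surfaces as [zazsəsu].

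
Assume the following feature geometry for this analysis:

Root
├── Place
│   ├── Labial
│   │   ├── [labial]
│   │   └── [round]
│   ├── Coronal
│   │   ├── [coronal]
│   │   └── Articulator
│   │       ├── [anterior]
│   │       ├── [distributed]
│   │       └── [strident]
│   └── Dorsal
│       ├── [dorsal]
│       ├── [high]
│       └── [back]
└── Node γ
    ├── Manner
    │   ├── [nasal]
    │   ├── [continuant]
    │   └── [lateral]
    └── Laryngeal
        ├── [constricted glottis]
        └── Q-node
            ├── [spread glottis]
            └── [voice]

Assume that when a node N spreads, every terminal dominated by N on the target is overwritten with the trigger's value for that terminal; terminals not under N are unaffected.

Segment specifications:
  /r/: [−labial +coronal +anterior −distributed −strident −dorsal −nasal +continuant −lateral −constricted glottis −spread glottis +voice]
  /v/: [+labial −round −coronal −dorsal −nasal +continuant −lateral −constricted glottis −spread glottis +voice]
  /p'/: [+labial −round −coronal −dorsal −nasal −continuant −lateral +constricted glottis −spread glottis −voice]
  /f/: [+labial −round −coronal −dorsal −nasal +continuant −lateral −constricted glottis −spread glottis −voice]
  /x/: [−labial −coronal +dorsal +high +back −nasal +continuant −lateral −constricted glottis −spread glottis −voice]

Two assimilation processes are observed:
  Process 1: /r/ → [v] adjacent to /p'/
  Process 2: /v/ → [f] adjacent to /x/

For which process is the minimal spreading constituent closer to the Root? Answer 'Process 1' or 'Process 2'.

Process 1

Process 1: the features that change are [labial], [round], [coronal], [anterior], [distributed], [strident]; the minimal node is Place (depth 1).
Process 2 alters [voice]; the lowest dominating node is [voice] (depth 4 from Root).
Place is closer to Root than [voice], so Process 1 spreads the higher node.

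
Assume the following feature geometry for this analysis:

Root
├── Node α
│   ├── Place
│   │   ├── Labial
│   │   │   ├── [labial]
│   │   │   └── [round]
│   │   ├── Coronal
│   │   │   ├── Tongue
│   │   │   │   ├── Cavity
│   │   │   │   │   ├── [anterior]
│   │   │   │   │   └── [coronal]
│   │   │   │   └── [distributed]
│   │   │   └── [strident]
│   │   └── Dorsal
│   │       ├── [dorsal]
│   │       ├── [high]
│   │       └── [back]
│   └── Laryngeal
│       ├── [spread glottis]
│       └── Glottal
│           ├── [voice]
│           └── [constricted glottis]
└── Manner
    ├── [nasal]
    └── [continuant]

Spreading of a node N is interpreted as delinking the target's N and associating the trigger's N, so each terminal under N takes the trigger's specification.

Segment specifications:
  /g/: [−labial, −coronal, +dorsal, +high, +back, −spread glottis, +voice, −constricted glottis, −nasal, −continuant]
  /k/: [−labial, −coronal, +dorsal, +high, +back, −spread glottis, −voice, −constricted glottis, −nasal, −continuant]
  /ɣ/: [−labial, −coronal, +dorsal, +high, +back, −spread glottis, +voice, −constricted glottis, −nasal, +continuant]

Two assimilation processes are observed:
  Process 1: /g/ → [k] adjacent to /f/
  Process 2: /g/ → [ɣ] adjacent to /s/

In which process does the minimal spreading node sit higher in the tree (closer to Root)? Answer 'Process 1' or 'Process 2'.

Process 2

In Process 1, [voice] changes, so the minimal spreading node is [voice] at depth 4.
In Process 2, [continuant] changes, so the minimal spreading node is [continuant] at depth 2.
Depth 2 < depth 4; Process 2 involves the structurally higher constituent [continuant].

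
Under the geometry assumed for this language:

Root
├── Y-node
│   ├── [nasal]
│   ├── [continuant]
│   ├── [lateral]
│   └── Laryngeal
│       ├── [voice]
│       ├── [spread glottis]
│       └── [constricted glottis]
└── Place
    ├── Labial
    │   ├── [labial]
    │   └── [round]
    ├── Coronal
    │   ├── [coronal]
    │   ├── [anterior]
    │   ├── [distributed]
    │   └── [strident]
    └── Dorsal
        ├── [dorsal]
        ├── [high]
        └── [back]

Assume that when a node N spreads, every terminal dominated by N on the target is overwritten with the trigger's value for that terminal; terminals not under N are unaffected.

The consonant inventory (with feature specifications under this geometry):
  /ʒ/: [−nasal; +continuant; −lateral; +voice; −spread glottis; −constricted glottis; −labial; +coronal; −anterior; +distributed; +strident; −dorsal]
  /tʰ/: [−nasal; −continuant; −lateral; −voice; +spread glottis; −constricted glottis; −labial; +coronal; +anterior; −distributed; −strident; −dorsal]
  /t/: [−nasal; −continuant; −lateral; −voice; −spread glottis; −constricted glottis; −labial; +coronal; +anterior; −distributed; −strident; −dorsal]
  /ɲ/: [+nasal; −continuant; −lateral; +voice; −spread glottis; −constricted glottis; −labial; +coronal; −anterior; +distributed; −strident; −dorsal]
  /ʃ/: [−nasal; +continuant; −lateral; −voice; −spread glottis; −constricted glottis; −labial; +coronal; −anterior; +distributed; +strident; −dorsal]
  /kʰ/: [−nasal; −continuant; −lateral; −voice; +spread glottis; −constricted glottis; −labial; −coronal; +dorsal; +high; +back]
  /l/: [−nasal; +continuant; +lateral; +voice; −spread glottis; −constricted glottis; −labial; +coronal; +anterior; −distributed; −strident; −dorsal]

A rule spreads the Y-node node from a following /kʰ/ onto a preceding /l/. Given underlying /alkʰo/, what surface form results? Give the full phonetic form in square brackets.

[atʰkʰo]

The Y-node node dominates the terminals [nasal], [continuant], [lateral], [voice], [spread glottis], [constricted glottis].
After delinking /l/'s Y-node and linking /kʰ/'s, the affected terminals become [−nasal], [−continuant], [−lateral], [−voice], [+spread glottis], [−constricted glottis]; [labial], [coronal], [anterior], … (outside Y-node) are retained from /l/.
The resulting bundle matches /tʰ/ in the inventory; substituting it for /l/ gives [atʰkʰo].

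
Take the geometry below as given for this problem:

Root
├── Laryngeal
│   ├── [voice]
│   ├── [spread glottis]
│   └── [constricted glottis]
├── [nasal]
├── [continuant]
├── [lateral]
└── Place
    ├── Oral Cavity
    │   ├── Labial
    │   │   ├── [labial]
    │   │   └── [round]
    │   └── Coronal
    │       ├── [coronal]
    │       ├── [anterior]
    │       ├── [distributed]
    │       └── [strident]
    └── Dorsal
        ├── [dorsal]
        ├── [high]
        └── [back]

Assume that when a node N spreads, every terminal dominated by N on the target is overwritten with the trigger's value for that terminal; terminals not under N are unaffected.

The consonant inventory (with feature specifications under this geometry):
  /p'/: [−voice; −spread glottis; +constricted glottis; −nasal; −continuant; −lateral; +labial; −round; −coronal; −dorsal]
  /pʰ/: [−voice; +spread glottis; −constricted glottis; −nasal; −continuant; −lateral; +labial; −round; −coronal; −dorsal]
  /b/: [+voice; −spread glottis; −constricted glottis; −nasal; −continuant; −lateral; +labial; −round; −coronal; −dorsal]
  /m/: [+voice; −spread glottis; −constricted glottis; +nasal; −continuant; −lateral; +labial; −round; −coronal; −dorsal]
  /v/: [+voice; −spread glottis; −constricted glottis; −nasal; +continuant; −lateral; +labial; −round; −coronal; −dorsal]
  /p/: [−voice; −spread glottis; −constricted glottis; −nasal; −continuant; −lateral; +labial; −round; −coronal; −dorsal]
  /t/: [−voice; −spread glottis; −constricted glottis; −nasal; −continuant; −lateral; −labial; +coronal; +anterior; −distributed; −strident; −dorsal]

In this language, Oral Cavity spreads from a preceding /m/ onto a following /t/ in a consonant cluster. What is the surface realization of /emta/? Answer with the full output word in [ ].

The Oral Cavity node dominates the terminals [labial], [round], [coronal], [anterior], [distributed], [strident].
The target acquires /m/'s values for everything under Oral Cavity — [+labial], [−round], [−coronal] — while keeping its own [voice], [spread glottis], [constricted glottis], ….
The resulting bundle matches /p/ in the inventory; substituting it for /t/ gives [empa].

[empa]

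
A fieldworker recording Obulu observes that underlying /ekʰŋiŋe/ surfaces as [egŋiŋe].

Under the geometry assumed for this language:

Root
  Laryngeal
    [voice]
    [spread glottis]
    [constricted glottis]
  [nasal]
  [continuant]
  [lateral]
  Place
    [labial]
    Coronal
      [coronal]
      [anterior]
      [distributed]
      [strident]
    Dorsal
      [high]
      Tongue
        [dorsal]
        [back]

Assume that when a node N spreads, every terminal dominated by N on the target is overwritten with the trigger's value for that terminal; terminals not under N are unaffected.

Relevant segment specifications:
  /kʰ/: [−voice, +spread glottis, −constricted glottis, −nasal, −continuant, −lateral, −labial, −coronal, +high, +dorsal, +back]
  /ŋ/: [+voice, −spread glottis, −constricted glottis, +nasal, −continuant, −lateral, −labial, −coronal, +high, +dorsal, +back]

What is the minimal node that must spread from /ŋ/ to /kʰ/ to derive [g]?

Laryngeal

The alternation /kʰ/ → [g] changes [voice], [spread glottis] and nothing else.
These terminals are all dominated by Laryngeal, and no proper subconstituent of Laryngeal covers them all; Laryngeal is their lowest common ancestor.
Spreading Laryngeal from /ŋ/ overwrites each of those terminals with /ŋ/'s values, yielding exactly [g].
[nasal] — on which /ŋ/ differs from /kʰ/ — is unchanged, so Root cannot have spread; the constituent is no larger than Laryngeal.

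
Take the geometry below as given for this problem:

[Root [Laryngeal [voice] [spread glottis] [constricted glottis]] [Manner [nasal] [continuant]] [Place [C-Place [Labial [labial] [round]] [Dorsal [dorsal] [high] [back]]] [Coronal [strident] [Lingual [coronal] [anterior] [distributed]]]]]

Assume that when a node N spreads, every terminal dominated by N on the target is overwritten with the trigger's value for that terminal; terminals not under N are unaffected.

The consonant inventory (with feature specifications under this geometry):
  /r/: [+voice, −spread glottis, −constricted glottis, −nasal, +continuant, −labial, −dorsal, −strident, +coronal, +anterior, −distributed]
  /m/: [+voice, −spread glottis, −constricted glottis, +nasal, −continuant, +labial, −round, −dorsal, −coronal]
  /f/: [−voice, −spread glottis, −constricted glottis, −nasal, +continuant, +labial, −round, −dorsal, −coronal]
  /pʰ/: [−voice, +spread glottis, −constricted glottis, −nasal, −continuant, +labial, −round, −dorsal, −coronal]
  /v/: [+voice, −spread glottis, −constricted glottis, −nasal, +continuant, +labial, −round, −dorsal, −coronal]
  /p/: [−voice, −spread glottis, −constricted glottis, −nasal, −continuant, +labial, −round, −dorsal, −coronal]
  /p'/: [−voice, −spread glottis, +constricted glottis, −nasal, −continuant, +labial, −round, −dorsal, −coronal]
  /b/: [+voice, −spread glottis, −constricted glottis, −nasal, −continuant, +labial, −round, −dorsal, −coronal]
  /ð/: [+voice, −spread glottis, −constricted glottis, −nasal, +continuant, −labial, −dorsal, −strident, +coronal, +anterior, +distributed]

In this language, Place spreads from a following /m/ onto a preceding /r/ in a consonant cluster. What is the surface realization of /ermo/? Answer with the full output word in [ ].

[evmo]

The Place node dominates the terminals [labial], [round], [dorsal], [high], [back], [strident], [coronal], [anterior], [distributed].
The target acquires /m/'s values for everything under Place — [+labial], [−round], [−dorsal], [−coronal] — while keeping its own [voice], [spread glottis], [constricted glottis], ….
The resulting bundle matches /v/ in the inventory; substituting it for /r/ gives [evmo].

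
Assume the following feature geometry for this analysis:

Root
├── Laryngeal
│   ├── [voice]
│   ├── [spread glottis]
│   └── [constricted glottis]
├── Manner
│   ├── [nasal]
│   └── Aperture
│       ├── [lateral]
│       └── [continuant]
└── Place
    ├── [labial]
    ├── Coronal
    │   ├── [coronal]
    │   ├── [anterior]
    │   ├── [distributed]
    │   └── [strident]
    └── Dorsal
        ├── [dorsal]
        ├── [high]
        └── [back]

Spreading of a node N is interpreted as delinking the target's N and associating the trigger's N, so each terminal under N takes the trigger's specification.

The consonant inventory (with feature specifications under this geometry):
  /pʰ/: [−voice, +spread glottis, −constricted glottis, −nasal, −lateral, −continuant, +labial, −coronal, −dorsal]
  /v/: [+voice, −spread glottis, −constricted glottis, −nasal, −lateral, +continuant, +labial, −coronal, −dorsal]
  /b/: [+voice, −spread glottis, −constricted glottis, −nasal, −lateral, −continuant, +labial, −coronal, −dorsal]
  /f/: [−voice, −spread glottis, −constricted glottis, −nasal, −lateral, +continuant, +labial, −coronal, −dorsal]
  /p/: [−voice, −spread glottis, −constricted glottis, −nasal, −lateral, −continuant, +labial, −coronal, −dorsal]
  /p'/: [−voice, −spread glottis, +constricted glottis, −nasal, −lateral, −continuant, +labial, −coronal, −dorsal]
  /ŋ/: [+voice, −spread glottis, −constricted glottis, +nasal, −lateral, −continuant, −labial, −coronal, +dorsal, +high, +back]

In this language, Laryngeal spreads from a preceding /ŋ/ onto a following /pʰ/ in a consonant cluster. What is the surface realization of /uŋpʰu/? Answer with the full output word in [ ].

The Laryngeal node dominates the terminals [voice], [spread glottis], [constricted glottis].
After delinking /pʰ/'s Laryngeal and linking /ŋ/'s, the affected terminals become [+voice], [−spread glottis], [−constricted glottis]; [nasal], [lateral], [continuant], … (outside Laryngeal) are retained from /pʰ/.
This feature bundle is that of [b], so /uŋpʰu/ surfaces as [uŋbu].

[uŋbu]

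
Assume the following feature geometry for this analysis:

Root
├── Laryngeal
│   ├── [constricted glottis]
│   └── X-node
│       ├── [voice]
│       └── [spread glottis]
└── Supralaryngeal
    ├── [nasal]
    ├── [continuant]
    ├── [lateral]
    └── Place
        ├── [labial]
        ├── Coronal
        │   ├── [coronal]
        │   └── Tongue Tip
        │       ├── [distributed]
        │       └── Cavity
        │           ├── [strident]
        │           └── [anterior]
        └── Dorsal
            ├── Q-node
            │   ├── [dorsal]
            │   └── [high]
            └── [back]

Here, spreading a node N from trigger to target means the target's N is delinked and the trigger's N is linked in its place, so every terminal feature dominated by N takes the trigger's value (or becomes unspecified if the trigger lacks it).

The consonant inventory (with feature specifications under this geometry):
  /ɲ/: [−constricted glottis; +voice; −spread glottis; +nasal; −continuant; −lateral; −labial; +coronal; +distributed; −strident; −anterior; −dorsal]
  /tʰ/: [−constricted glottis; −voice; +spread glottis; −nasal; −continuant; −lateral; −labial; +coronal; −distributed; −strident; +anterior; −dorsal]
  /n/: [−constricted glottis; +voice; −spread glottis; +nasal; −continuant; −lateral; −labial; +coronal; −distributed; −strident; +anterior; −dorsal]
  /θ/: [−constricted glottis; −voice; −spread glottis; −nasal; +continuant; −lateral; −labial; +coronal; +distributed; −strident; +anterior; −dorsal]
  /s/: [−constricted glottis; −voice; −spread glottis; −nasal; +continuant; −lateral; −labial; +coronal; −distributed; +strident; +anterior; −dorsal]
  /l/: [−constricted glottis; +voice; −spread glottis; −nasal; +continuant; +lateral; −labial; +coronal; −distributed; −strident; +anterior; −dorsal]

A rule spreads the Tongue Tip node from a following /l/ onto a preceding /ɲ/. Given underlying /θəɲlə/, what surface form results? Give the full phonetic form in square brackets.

The Tongue Tip node dominates the terminals [distributed], [strident], [anterior].
Spreading Tongue Tip from /l/ onto /ɲ/ replaces those values with /l/'s: [−distributed], [−strident], [+anterior]. Features outside Tongue Tip ([constricted glottis], [voice], [spread glottis], …) stay as in /ɲ/.
Among the inventory, only /n/ has exactly this specification, giving the surface form [θənlə].

[θənlə]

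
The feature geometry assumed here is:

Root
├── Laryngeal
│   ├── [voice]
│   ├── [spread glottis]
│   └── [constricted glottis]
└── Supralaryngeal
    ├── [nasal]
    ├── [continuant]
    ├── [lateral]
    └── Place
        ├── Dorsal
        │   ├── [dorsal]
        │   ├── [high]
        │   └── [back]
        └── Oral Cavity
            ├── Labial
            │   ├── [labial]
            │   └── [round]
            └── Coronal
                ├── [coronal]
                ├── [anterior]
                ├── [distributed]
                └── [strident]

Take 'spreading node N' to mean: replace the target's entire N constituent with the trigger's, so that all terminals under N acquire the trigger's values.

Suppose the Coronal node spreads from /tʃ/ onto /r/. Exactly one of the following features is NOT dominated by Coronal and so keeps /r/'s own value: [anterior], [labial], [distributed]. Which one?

The terminals dominated by Coronal are [coronal], [anterior], [distributed], [strident].
[distributed], [anterior] all lie under Coronal, so they are overwritten when Coronal spreads.
[labial] attaches under Labial, not under Coronal, so /r/ retains its own value for [labial].

[labial]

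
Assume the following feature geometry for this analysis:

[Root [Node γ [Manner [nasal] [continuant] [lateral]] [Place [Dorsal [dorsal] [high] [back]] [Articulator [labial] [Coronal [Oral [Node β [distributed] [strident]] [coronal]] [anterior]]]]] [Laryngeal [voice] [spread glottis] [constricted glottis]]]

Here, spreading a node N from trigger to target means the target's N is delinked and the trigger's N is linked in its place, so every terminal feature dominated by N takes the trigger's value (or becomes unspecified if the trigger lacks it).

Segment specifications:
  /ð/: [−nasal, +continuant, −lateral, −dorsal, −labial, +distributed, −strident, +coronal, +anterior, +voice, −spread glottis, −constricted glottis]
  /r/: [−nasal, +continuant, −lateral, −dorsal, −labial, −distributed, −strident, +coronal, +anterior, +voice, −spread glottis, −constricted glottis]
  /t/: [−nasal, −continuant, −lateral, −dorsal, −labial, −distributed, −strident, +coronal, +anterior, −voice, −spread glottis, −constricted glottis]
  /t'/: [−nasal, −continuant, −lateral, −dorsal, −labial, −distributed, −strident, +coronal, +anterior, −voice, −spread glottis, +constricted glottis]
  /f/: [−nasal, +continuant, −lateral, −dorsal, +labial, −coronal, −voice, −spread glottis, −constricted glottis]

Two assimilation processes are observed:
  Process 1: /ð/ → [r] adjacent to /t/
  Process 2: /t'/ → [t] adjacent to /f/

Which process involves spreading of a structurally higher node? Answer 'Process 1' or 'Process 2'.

Process 2

In Process 1, [distributed] changes, so the minimal spreading node is [distributed] at depth 7.
Process 2: the feature that changes is [constricted glottis]; the minimal node is [constricted glottis] (depth 2).
Depth 2 < depth 7; Process 2 involves the structurally higher constituent [constricted glottis].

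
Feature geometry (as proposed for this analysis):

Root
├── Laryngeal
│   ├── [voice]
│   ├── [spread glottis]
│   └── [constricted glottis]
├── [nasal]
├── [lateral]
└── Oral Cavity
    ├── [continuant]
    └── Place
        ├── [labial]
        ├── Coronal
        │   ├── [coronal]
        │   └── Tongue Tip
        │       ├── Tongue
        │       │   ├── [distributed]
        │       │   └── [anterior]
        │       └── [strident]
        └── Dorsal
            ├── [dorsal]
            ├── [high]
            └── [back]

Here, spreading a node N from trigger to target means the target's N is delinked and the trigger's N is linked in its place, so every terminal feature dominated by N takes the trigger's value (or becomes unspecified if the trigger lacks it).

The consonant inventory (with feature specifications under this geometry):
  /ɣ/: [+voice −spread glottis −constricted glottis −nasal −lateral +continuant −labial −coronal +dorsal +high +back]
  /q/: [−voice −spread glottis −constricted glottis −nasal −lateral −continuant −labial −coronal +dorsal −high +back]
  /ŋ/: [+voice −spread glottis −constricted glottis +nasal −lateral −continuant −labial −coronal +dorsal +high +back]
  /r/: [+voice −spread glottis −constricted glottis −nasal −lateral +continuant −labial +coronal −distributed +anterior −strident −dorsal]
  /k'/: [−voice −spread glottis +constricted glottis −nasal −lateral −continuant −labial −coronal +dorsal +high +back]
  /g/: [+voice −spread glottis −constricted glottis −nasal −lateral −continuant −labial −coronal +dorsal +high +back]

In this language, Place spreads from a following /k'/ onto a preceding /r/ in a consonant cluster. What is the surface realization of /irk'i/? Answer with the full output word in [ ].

The Place node dominates the terminals [labial], [coronal], [distributed], [anterior], [strident], [dorsal], [high], [back].
The target acquires /k'/'s values for everything under Place — [−labial], [−coronal], [+dorsal], [+high], [+back] — while keeping its own [voice], [spread glottis], [constricted glottis], ….
This feature bundle is that of [ɣ], so /irk'i/ surfaces as [iɣk'i].

[iɣk'i]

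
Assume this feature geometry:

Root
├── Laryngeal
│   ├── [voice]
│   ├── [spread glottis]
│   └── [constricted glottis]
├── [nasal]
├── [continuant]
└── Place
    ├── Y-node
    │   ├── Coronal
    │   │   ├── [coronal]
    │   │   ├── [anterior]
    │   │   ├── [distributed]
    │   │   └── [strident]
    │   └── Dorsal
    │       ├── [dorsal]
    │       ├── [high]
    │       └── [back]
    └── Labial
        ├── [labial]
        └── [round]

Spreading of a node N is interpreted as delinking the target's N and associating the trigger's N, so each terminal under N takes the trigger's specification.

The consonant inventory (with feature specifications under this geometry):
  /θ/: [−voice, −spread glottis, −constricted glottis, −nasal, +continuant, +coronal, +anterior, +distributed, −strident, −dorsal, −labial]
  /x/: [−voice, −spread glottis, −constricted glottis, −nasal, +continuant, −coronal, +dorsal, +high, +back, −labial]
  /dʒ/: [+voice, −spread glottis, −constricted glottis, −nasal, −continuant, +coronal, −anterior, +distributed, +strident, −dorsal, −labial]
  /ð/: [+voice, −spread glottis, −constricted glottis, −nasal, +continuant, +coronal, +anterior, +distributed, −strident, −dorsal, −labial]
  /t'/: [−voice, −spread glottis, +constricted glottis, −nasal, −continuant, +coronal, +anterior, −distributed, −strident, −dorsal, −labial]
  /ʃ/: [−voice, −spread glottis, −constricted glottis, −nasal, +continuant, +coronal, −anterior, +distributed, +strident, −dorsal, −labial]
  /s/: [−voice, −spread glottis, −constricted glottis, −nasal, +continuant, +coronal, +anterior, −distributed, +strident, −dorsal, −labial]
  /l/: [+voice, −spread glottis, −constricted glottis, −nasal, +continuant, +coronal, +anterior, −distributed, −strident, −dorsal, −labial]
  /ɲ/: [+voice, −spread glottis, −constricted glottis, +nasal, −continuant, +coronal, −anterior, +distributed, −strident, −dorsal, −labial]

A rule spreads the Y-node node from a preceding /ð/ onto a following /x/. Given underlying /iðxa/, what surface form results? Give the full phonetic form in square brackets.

[iðθa]

The Y-node node dominates the terminals [coronal], [anterior], [distributed], [strident], [dorsal], [high], [back].
The target acquires /ð/'s values for everything under Y-node — [+coronal], [+anterior], [+distributed], [−strident], [−dorsal] — while keeping its own [voice], [spread glottis], [constricted glottis], ….
This feature bundle is that of [θ], so /iðxa/ surfaces as [iðθa].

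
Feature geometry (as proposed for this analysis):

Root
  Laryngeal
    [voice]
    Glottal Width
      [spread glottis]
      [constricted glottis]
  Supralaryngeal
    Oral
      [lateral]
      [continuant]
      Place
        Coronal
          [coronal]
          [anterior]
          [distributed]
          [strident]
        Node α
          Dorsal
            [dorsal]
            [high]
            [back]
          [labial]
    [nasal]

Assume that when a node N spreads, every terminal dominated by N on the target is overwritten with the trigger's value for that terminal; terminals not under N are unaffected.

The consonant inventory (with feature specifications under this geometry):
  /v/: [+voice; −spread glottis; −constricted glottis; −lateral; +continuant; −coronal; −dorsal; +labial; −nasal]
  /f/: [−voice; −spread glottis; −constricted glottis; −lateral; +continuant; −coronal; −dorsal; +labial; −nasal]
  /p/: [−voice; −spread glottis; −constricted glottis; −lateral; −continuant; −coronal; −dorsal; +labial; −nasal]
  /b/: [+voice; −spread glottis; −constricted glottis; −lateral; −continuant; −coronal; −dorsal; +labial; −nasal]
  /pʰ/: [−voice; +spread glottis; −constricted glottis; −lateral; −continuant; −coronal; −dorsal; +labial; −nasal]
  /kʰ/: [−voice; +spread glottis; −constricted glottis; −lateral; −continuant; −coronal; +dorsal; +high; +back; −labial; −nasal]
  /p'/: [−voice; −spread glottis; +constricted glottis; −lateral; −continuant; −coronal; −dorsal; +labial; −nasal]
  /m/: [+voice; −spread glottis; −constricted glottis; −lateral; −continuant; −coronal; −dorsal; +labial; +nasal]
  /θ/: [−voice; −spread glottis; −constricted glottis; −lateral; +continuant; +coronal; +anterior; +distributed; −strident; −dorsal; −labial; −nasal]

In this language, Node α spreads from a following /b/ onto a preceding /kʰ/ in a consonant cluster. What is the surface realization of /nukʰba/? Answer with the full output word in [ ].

[nupʰba]

Node α immediately or transitively dominates [dorsal], [high], [back], [labial].
The target acquires /b/'s values for everything under Node α — [−dorsal], [+labial] — while keeping its own [voice], [spread glottis], [constricted glottis], ….
The resulting bundle matches /pʰ/ in the inventory; substituting it for /kʰ/ gives [nupʰba].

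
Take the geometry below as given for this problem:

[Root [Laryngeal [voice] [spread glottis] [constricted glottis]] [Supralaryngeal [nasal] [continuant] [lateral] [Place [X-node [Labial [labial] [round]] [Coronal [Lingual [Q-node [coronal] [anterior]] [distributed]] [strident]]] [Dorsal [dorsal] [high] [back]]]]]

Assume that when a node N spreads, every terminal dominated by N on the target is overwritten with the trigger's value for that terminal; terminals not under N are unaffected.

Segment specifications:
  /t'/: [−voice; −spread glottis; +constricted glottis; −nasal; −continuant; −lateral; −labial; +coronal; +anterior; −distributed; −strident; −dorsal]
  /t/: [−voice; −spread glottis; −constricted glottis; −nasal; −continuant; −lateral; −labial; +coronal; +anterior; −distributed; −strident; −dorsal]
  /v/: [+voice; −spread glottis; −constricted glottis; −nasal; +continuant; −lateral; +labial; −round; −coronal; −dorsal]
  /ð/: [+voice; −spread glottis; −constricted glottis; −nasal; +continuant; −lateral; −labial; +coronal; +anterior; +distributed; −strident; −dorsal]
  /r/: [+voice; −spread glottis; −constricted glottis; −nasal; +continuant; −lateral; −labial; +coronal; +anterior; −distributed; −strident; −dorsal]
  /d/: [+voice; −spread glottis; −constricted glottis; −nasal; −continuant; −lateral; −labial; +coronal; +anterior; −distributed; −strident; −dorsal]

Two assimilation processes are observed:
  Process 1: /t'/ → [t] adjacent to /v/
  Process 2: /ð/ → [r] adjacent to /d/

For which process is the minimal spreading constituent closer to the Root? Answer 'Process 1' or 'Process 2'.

In Process 1, [constricted glottis] changes, so the minimal spreading node is [constricted glottis] at depth 2.
In Process 2, [distributed] changes, so the minimal spreading node is [distributed] at depth 6.
[constricted glottis] (depth 2) sits above [distributed] (depth 6), making Process 1 the one with the higher spreading node.

Process 1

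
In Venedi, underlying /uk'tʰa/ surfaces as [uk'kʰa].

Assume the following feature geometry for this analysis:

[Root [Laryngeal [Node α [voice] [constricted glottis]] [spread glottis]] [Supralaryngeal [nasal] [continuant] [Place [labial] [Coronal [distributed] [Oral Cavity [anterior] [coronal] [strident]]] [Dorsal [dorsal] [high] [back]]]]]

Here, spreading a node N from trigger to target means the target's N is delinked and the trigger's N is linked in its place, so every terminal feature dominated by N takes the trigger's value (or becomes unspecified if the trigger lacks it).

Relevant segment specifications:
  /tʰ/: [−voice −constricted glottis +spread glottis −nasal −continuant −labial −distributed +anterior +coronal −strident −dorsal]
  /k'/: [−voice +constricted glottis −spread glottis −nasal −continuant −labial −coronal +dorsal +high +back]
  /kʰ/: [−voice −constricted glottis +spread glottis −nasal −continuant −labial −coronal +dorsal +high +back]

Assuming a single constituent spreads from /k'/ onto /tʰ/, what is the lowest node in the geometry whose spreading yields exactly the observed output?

/tʰ/ and [kʰ] differ in [coronal], [anterior], [distributed], [strident], [dorsal], [high], [back]; every other specified feature is identical.
The smallest constituent containing every changed terminal is Place — each of its daughters lacks at least one of the affected features.
If Place spreads, every terminal under it takes /k'/'s value, producing [kʰ] as observed.
Features on which the two segments disagree outside Place, such as [constricted glottis], [spread glottis], are unchanged — nothing dominating them spread, and Place is the minimal sufficient constituent.

Place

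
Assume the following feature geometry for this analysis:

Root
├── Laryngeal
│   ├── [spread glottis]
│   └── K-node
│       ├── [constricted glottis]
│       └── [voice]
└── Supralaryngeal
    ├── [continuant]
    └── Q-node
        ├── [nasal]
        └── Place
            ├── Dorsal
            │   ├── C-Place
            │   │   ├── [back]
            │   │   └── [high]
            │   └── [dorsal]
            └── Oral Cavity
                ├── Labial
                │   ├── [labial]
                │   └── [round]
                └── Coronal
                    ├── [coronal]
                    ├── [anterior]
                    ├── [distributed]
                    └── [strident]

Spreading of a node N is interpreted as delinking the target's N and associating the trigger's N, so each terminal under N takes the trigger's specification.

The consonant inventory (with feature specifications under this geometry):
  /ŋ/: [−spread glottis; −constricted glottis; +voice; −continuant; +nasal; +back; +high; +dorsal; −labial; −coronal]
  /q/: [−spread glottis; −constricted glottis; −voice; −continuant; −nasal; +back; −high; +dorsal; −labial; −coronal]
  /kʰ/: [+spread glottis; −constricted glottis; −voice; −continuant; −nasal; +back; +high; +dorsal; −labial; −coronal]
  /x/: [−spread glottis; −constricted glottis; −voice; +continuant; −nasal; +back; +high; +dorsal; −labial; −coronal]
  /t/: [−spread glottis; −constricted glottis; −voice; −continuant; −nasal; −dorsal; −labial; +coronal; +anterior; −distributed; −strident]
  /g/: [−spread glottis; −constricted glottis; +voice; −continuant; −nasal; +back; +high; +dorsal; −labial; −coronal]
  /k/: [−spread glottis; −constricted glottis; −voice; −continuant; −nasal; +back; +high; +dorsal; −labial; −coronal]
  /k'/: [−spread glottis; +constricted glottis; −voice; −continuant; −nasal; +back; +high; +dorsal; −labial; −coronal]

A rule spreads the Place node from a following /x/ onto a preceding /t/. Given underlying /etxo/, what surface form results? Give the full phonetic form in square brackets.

The Place node dominates the terminals [back], [high], [dorsal], [labial], [round], [coronal], [anterior], [distributed], [strident].
After delinking /t/'s Place and linking /x/'s, the affected terminals become [+back], [+high], [+dorsal], [−labial], [−coronal]; [spread glottis], [constricted glottis], [voice], … (outside Place) are retained from /t/.
This feature bundle is that of [k], so /etxo/ surfaces as [ekxo].

[ekxo]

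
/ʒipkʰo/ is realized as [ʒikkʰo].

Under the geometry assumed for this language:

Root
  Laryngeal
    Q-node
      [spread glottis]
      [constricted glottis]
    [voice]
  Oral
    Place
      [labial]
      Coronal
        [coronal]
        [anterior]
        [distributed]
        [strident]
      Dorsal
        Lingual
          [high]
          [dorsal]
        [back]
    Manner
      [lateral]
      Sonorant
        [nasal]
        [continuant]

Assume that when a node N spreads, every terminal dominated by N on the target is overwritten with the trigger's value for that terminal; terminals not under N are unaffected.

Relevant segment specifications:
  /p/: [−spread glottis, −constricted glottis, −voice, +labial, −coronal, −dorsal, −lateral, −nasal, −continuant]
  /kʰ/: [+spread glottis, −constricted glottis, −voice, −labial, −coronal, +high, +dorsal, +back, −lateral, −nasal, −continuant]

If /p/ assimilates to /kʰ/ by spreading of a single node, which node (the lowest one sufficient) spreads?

Place

/p/ and [k] differ in [labial], [dorsal], [high], [back]; every other specified feature is identical.
The smallest constituent containing every changed terminal is Place — each of its daughters lacks at least one of the affected features.
If Place spreads, every terminal under it takes /kʰ/'s value, producing [k] as observed.
[spread glottis], a feature on which the two segments disagree outside Place, is unchanged — nothing dominating it spread, and Place is the minimal sufficient constituent.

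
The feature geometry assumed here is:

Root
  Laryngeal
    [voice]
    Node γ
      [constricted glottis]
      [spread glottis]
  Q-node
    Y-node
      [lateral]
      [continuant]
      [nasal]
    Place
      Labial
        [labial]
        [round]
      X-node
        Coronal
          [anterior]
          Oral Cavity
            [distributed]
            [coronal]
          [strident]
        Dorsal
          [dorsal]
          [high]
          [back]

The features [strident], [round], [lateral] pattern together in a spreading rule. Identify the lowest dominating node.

Q-node

[strident] is immediately dominated by Coronal.
[round] is immediately dominated by Labial.
[lateral] is immediately dominated by Y-node.
The lowest node appearing on every path is Q-node; each proper daughter of Q-node fails to dominate at least one of the listed features.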